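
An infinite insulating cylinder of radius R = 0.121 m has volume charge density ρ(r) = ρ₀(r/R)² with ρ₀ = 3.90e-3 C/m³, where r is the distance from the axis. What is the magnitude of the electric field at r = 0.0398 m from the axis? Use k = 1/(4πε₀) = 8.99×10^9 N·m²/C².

E ≈ 4.74×10^5 N/C

Take a coaxial cylindrical Gaussian surface of radius r = 0.0398 m and length L (r < R).
Integrating ρ over the cross-section to radius r: λ_enc = (2πρ₀/R²) ∫₀^r r'^3 dr' = 2πρ₀ r^4/(4·R²) = 1.05×10^-6 C/m.
Applying ∮E·dA = Q_enc/ε₀ with the end caps contributing no flux:
E = 2k|λ_enc|/r = 2(8.99×10^9)(1.05×10^-6)/(0.0398) = 4.74×10^5 N/C.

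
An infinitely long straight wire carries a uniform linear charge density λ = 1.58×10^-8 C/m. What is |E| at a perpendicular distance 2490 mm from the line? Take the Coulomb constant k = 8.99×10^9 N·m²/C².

114 N/C

Coaxial Gaussian cylinder, radius r = 2490 mm, length L.
Q_enc = λL, so λ_enc = 1.58e-8 C/m.
By Gauss's law (flux through the curved wall only), E·2πrL = λ_enc L/ε₀.
E = 2k|λ_enc|/r = 2(8.99×10^9)(1.58e-8)/(2.49) = 114 N/C.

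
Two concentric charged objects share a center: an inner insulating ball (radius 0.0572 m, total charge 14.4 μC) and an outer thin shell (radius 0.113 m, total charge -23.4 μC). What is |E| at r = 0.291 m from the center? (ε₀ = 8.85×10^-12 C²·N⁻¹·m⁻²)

Symmetry ⇒ E = E(r) r̂. Gaussian sphere of radius r = 0.291 m (r > 0.113 m, enclosing both).
Q_enc = (14.4 μC) + (-23.4 μC) = -9.00×10^-6 C.
By Gauss's law, ∮E·dA = E·4πr² = Q_enc/ε₀.
E = |Q_enc|/(4πε₀r²) = (9.00e-6)/(4π·8.85×10^-12·(0.291)²) = 9.56e5 N/C.

|E| ≈ 9.56×10^5 N/C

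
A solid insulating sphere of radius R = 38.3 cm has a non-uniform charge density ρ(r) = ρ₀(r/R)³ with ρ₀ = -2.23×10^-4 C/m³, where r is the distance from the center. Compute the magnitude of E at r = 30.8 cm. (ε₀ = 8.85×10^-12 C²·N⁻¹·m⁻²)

|E| = 6.73e5 V/m

By spherical symmetry E is radial; choose a Gaussian sphere of radius r = 30.8 cm (r < R).
Q_enc = ∫₀^r ρ(r')·4πr'² dr' = (4πρ₀/R³) ∫₀^r r'^5 dr' = 4πρ₀ r^6/(6·R³) = -7.097×10^-6 C.
Since E is radial and uniform over the Gaussian sphere, Φ = E·4πr² = Q_enc/ε₀.
E = |Q_enc|/(4πε₀r²) = (7.097×10^-6)/(4π·8.85×10^-12·(0.308)²) = 6.73×10^5 N/C.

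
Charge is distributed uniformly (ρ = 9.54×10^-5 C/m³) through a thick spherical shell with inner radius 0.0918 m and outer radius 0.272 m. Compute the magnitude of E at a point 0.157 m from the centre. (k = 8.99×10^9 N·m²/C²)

|E| ≈ 4.51e5 V/m

Symmetry ⇒ E = E(r) r̂. Gaussian sphere of radius r = 0.157 m (within the shell material, 0.0918 m < r < 0.272 m).
Only the shell between 0.0918 m and r is enclosed: Q_enc = ρ·(4π/3)(r³ − a³) = (9.54×10^-5)·(4π/3)·((0.157)³ − (0.0918)³) = 1.237e-6 C.
Applying ∮E·dA = Q_enc/ε₀ with Φ = E(4πr²):
E = k|Q_enc|/r² = (8.99×10^9)(1.237×10^-6)/(0.157)² = 4.51×10^5 N/C.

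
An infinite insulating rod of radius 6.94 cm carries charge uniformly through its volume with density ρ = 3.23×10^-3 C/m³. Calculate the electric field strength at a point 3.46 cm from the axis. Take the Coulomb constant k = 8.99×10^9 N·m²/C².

6.31×10^6 N/C

By cylindrical symmetry E is radial; use a coaxial Gaussian cylinder of radius 3.46 cm and length L (r < R).
Enclosed charge per unit length: λ_enc = ρ·πr² = (3.23e-3)π(0.0346)² = 1.215×10^-5 C/m.
By Gauss's law (flux through the curved wall only), E·2πrL = λ_enc L/ε₀.
E = 2k|λ_enc|/r = 2(8.99×10^9)(1.215×10^-5)/(0.0346) = 6.31e6 N/C.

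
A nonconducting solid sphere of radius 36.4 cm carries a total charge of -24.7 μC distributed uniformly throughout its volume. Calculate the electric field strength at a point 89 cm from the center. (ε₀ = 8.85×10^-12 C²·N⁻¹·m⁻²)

|E| = 2.80×10^5 V/m

Take a concentric spherical Gaussian surface of radius r = 89 cm (r > R, so the entire charge is enclosed).
Q_enc = -24.7 μC = -2.47×10^-5 C.
Gauss's law: E·4πr² = Q_enc/ε₀.
E = |Q_enc|/(4πε₀r²) = (2.47×10^-5)/(4π·8.85×10^-12·(0.89)²) = 2.80e5 N/C.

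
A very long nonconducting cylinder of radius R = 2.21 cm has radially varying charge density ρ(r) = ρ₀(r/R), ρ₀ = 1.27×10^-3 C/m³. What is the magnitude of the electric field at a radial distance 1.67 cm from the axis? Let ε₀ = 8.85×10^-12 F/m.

Choose a coaxial cylinder of radius r = 1.67 cm (arbitrary length L) as the Gaussian surface (r < R).
λ_enc = ∫₀^r ρ(r')·2πr' dr' = (2πρ₀/R)·r^3/3 = 5.606×10^-7 C/m.
Since E is radial and uniform over the curved surface, Φ = E·2πrL = Q_enc/ε₀ = λ_enc L/ε₀.
E = |λ_enc|/(2πε₀r) = (5.606e-7)/(2π·8.85×10^-12·0.0167) = 6.04×10^5 N/C.

6.04×10^5 N/C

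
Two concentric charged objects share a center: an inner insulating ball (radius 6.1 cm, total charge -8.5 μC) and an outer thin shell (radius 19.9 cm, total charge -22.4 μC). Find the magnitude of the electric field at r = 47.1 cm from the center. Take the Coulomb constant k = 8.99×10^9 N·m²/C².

E ≈ 1.25×10^6 N/C

Symmetry ⇒ E = E(r) r̂. Gaussian sphere of radius r = 47.1 cm (r > 19.9 cm, enclosing both).
Q_enc = (-8.5 μC) + (-22.4 μC) = -3.09×10^-5 C.
Since E is radial and uniform over the Gaussian sphere, Φ = E·4πr² = Q_enc/ε₀.
E = k|Q_enc|/r² = (8.99×10^9)(3.09×10^-5)/(0.471)² = 1.25×10^6 N/C.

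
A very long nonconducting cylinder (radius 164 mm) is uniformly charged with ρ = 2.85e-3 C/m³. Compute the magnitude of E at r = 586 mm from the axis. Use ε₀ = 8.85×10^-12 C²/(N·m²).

By cylindrical symmetry E is radial; use a coaxial Gaussian cylinder of radius 586 mm and length L (r > 164 mm, full cross-section enclosed).
λ_enc = ρ·πR² = (2.85e-3)π(0.164)² = 2.408×10^-4 C/m.
Applying ∮E·dA = Q_enc/ε₀ with the end caps contributing no flux:
E = |λ_enc|/(2πε₀r) = (2.408×10^-4)/(2π·8.85×10^-12·0.586) = 7.39e6 N/C.

7.39e6 N/C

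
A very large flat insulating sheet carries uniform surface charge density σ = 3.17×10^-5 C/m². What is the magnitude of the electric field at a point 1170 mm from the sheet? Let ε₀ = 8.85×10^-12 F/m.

The symmetry is planar: E is normal to the sheet and the same magnitude on both sides. Take a pillbox straddling the sheet with end-cap area A.
Only the two end caps contribute flux: Φ = 2EA. With Q_enc = σA, Gauss's law gives E = |σ|/(2ε₀).
E = |σ|/(2ε₀) = (3.17×10^-5)/(2·8.85×10^-12) = 1.79×10^6 N/C.

|E| ≈ 1.79×10^6 N/C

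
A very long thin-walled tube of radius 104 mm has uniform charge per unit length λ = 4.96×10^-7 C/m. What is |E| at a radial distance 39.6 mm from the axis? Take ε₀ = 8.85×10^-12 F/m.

E = 0

Choose a coaxial cylinder of radius r = 39.6 mm (arbitrary length L) as the Gaussian surface (r < 104 mm, inside the shell).
All the surface charge lies outside this cylinder: Q_enc = 0, hence E = 0.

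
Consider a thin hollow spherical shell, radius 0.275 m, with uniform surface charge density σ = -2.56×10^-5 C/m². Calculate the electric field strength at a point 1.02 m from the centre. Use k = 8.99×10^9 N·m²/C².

|E| = 2.10×10^5 N/C

Use a concentric Gaussian sphere at r = 1.02 m (r > 0.275 m).
The entire shell is enclosed: Q_enc = σ·4πR² = (-2.56×10^-5)·4π·(0.275)² = -2.433×10^-5 C.
By Gauss's law, ∮E·dA = E·4πr² = Q_enc/ε₀.
E = k|Q_enc|/r² = (8.99×10^9)(2.433×10^-5)/(1.02)² = 2.10e5 N/C.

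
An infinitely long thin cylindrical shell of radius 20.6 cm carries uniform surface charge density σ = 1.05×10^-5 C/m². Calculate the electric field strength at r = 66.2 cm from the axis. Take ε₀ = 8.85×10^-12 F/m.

Coaxial Gaussian cylinder, radius r = 66.2 cm, length L (r > 20.6 cm).
The whole shell is enclosed: λ_enc = σ·2πR = (1.05×10^-5)·2π·(0.206) = 1.359×10^-5 C/m.
Gauss's law: E·2πrL = λ_enc L/ε₀.
E = |λ_enc|/(2πε₀r) = (1.359×10^-5)/(2π·8.85×10^-12·0.662) = 3.69×10^5 N/C.

E ≈ 3.69×10^5 V/m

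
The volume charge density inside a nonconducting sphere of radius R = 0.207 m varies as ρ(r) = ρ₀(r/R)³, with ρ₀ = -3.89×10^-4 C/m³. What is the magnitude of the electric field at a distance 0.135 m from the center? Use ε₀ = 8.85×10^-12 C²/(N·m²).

Symmetry ⇒ E = E(r) r̂. Gaussian sphere of radius r = 0.135 m (r < R).
Integrate the density: Q_enc = 4π ∫₀^r ρ₀(r'/R)^3 r'² dr' = 4πρ₀ r^6/(6·R³) = -5.56×10^-7 C.
Applying ∮E·dA = Q_enc/ε₀ with Φ = E(4πr²):
E = |Q_enc|/(4πε₀r²) = (5.56×10^-7)/(4π·8.85×10^-12·(0.135)²) = 2.74e5 N/C.

2.74×10^5 V/m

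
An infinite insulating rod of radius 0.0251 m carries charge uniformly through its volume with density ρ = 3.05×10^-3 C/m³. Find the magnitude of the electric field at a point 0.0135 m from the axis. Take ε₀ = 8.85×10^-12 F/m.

|E| = 2.33×10^6 V/m

Coaxial Gaussian cylinder, radius r = 0.0135 m, length L (r < R).
Charge inside radius r per length L is ρ·πr²·L, so λ_enc = ρπr² = 1.746e-6 C/m.
Applying ∮E·dA = Q_enc/ε₀ with the end caps contributing no flux:
E = |λ_enc|/(2πε₀r) = (1.746×10^-6)/(2π·8.85×10^-12·0.0135) = 2.33×10^6 N/C.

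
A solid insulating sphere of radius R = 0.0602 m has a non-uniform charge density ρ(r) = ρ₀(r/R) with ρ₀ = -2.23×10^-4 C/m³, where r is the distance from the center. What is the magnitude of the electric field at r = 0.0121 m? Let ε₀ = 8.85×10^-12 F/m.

Take a concentric spherical Gaussian surface of radius r = 0.0121 m (r < R).
Q_enc = ∫₀^r ρ(r')·4πr'² dr' = (4πρ₀/R) ∫₀^r r'^3 dr' = 4πρ₀ r^4/(4·R) = -2.495e-10 C.
Gauss's law: E·4πr² = Q_enc/ε₀.
E = |Q_enc|/(4πε₀r²) = (2.495e-10)/(4π·8.85×10^-12·(0.0121)²) = 1.53×10^4 N/C.

|E| ≈ 1.53e4 V/m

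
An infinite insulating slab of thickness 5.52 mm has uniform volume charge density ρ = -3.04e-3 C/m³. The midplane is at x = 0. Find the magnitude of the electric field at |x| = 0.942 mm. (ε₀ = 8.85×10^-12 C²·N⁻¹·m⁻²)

By symmetry E is perpendicular to the slab. A Gaussian pillbox from −0.942 mm to +0.942 mm (face area A) lies entirely within the slab.
Q_enc = ρ·(2x)·A and flux = 2EA, so 2EA = 2ρxA/ε₀ ⇒ E = |ρ|x/ε₀.
E = (3.04×10^-3)(0.000942)/(8.85×10^-12) = 3.24×10^5 N/C.

|E| ≈ 3.24×10^5 N/C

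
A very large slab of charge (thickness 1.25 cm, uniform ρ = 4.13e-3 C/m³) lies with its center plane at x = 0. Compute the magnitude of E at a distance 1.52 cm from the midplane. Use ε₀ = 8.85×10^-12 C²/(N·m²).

E ≈ 2.92e6 V/m

The point |x| = 1.52 cm lies outside the slab (half-thickness 0.00625 m). A symmetric pillbox spanning the full slab encloses Q_enc = ρ·d·A.
Flux = 2EA ⇒ E = |ρ|d/(2ε₀), independent of distance outside.
E = (4.13×10^-3)(0.0125)/(2·8.85×10^-12) = 2.92e6 N/C.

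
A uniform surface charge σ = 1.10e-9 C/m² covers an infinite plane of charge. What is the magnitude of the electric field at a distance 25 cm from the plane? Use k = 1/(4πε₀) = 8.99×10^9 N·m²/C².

By planar symmetry E is perpendicular to the sheet and uniform; use a Gaussian pillbox with flat faces of area A on each side of the sheet.
Only the two end caps contribute flux: Φ = 2EA. With Q_enc = σA, Gauss's law gives E = |σ|/(2ε₀).
E = 2πk|σ| = 2π(8.99×10^9)(1.10×10^-9) = 62.1 N/C.

62.1 N/C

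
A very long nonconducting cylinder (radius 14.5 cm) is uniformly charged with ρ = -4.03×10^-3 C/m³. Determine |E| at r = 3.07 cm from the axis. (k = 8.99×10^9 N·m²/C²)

By cylindrical symmetry E is radial; use a coaxial Gaussian cylinder of radius 3.07 cm and length L (r < R).
Enclosed charge per unit length: λ_enc = ρ·πr² = (-4.03×10^-3)π(0.0307)² = -1.193e-5 C/m.
Applying ∮E·dA = Q_enc/ε₀ with the end caps contributing no flux:
E = 2k|λ_enc|/r = 2(8.99×10^9)(1.193×10^-5)/(0.0307) = 6.99×10^6 N/C.

|E| = 6.99e6 V/m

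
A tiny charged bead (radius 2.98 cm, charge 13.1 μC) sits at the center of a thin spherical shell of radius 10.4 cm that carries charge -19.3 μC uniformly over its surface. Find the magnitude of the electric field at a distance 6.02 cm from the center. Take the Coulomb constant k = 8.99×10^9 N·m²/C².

|E| ≈ 3.25×10^7 V/m

By spherical symmetry E is radial; choose a Gaussian sphere of radius r = 6.02 cm (between the bodies, 2.98 cm < r < 10.4 cm).
The shell at 10.4 cm lies outside the Gaussian surface, so Q_enc = 13.1 μC = 1.31×10^-5 C.
By Gauss's law, ∮E·dA = E·4πr² = Q_enc/ε₀.
E = k|Q_enc|/r² = (8.99×10^9)(1.31×10^-5)/(0.0602)² = 3.25e7 N/C.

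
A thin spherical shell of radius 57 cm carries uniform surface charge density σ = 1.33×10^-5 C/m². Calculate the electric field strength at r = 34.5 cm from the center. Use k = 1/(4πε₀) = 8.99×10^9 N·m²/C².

Symmetry ⇒ E = E(r) r̂. Gaussian sphere of radius r = 34.5 cm (inside the shell, r < 57 cm).
All the charge is outside the Gaussian surface: Q_enc = 0, hence E = 0 everywhere inside the shell.

|E| = 0 N/C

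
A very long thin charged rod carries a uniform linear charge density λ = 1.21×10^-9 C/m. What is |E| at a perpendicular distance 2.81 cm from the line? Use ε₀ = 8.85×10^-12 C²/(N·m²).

774 V/m

By cylindrical symmetry E is radial; use a coaxial Gaussian cylinder of radius 2.81 cm and length L.
Q_enc = λL, so λ_enc = 1.21e-9 C/m.
Gauss's law: E·2πrL = λ_enc L/ε₀.
E = |λ_enc|/(2πε₀r) = (1.21e-9)/(2π·8.85×10^-12·0.0281) = 774 N/C.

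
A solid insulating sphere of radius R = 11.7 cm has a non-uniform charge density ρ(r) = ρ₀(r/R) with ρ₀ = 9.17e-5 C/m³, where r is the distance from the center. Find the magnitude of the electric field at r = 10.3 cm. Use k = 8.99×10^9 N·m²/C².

E = 2.35×10^5 N/C

Use a concentric Gaussian sphere at r = 10.3 cm (r < R).
Integrate the density: Q_enc = 4π ∫₀^r ρ₀(r'/R)^1 r'² dr' = 4πρ₀ r^4/(4·R) = 2.771e-7 C.
By Gauss's law, ∮E·dA = E·4πr² = Q_enc/ε₀.
E = k|Q_enc|/r² = (8.99×10^9)(2.771×10^-7)/(0.103)² = 2.35×10^5 N/C.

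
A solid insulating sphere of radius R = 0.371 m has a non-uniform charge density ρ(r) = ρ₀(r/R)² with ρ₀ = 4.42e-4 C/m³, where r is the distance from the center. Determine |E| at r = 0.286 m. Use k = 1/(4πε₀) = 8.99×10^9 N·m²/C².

|E| = 1.70e6 N/C

Symmetry ⇒ E = E(r) r̂. Gaussian sphere of radius r = 0.286 m (r < R).
Integrate the density: Q_enc = 4π ∫₀^r ρ₀(r'/R)^2 r'² dr' = 4πρ₀ r^5/(5·R²) = 1.544×10^-5 C.
Since E is radial and uniform over the Gaussian sphere, Φ = E·4πr² = Q_enc/ε₀.
E = k|Q_enc|/r² = (8.99×10^9)(1.544e-5)/(0.286)² = 1.70×10^6 N/C.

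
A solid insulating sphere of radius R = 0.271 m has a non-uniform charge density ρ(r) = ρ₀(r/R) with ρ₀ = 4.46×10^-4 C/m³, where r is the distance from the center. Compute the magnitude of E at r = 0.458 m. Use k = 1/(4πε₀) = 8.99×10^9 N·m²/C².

Symmetry ⇒ E = E(r) r̂. Gaussian sphere of radius r = 0.458 m (r > R, all charge enclosed).
Q_enc = 4π ∫₀^R ρ₀(r'/R)^1 r'² dr' = 4πρ₀R³/4 = 2.789e-5 C.
By Gauss's law, ∮E·dA = E·4πr² = Q_enc/ε₀.
E = k|Q_enc|/r² = (8.99×10^9)(2.789×10^-5)/(0.458)² = 1.20×10^6 N/C.

|E| = 1.20×10^6 V/m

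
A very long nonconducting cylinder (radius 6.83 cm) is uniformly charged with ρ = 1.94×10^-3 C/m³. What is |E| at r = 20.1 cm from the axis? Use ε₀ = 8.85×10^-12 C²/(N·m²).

Take a coaxial cylindrical Gaussian surface of radius r = 20.1 cm and length L (r > 6.83 cm, full cross-section enclosed).
λ_enc = ρ·πR² = (1.94e-3)π(0.0683)² = 2.843e-5 C/m.
By Gauss's law (flux through the curved wall only), E·2πrL = λ_enc L/ε₀.
E = |λ_enc|/(2πε₀r) = (2.843×10^-5)/(2π·8.85×10^-12·0.201) = 2.54e6 N/C.

E = 2.54×10^6 V/m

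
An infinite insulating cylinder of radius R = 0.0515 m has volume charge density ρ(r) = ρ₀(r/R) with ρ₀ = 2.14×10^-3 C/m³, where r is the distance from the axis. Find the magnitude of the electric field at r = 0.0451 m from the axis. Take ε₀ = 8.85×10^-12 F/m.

Take a coaxial cylindrical Gaussian surface of radius r = 0.0451 m and length L (r < R).
λ_enc = ∫₀^r ρ(r')·2πr' dr' = (2πρ₀/R)·r^3/3 = 7.984e-6 C/m.
Applying ∮E·dA = Q_enc/ε₀ with the end caps contributing no flux:
E = |λ_enc|/(2πε₀r) = (7.984×10^-6)/(2π·8.85×10^-12·0.0451) = 3.18e6 N/C.

|E| = 3.18e6 N/C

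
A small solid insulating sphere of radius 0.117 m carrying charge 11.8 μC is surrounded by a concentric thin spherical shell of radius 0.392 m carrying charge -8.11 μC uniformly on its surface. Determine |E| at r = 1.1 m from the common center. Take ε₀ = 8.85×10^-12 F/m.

|E| = 2.74×10^4 V/m

Symmetry ⇒ E = E(r) r̂. Gaussian sphere of radius r = 1.1 m (r > 0.392 m, enclosing both).
Q_enc = (11.8 μC) + (-8.11 μC) = 3.69×10^-6 C.
Applying ∮E·dA = Q_enc/ε₀ with Φ = E(4πr²):
E = |Q_enc|/(4πε₀r²) = (3.69×10^-6)/(4π·8.85×10^-12·(1.1)²) = 2.74e4 N/C.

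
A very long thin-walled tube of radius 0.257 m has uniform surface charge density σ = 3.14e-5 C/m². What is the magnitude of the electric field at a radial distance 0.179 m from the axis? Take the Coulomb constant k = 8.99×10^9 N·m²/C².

|E| = 0 N/C

By cylindrical symmetry E is radial; use a coaxial Gaussian cylinder of radius 0.179 m and length L (r < 0.257 m, inside the shell).
No charge is enclosed, so Gauss's law gives E·2πrL = 0 ⇒ E = 0.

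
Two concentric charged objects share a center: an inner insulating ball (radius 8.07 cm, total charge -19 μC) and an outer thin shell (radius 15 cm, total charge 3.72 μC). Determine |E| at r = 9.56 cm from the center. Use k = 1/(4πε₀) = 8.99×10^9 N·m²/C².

E ≈ 1.87e7 N/C

By spherical symmetry E is radial; choose a Gaussian sphere of radius r = 9.56 cm (between the bodies, 8.07 cm < r < 15 cm).
The shell at 15 cm lies outside the Gaussian surface, so Q_enc = -19 μC = -1.90e-5 C.
By Gauss's law, ∮E·dA = E·4πr² = Q_enc/ε₀.
E = k|Q_enc|/r² = (8.99×10^9)(1.90×10^-5)/(0.0956)² = 1.87e7 N/C.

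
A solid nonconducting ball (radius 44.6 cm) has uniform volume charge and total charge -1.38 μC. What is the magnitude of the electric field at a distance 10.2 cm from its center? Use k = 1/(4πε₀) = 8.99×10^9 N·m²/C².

|E| ≈ 1.43×10^4 V/m

Symmetry ⇒ E = E(r) r̂. Gaussian sphere of radius r = 10.2 cm (r < R).
Only the charge within r is enclosed: Q_enc = Q·(r/R)³ = (-1.38 μC)·(10.2 cm/44.6 cm)³ = -1.651×10^-8 C.
Applying ∮E·dA = Q_enc/ε₀ with Φ = E(4πr²):
E = k|Q_enc|/r² = (8.99×10^9)(1.651e-8)/(0.102)² = 1.43×10^4 N/C.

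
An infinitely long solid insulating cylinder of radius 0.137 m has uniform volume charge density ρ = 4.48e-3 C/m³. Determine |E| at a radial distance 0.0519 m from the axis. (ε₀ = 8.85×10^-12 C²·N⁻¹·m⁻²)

Choose a coaxial cylinder of radius r = 0.0519 m (arbitrary length L) as the Gaussian surface (r < R).
Charge inside radius r per length L is ρ·πr²·L, so λ_enc = ρπr² = 3.791e-5 C/m.
Since E is radial and uniform over the curved surface, Φ = E·2πrL = Q_enc/ε₀ = λ_enc L/ε₀.
E = |λ_enc|/(2πε₀r) = (3.791×10^-5)/(2π·8.85×10^-12·0.0519) = 1.31e7 N/C.

E = 1.31×10^7 V/m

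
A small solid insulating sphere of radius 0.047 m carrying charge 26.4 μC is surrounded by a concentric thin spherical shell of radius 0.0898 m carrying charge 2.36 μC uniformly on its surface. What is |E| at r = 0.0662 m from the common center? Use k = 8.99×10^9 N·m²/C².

Symmetry ⇒ E = E(r) r̂. Gaussian sphere of radius r = 0.0662 m (between the bodies, 0.047 m < r < 0.0898 m).
Only the inner charge is enclosed; the outer shell contributes nothing inside itself. Q_enc = 26.4 μC = 2.64×10^-5 C.
Applying ∮E·dA = Q_enc/ε₀ with Φ = E(4πr²):
E = k|Q_enc|/r² = (8.99×10^9)(2.64e-5)/(0.0662)² = 5.42×10^7 N/C.

E = 5.42×10^7 V/m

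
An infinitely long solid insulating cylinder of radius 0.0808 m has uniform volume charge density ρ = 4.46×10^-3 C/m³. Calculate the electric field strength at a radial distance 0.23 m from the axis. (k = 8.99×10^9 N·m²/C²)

Choose a coaxial cylinder of radius r = 0.23 m (arbitrary length L) as the Gaussian surface (r > 0.0808 m, full cross-section enclosed).
λ_enc = ρ·πR² = (4.46×10^-3)π(0.0808)² = 9.148e-5 C/m.
Gauss's law: E·2πrL = λ_enc L/ε₀.
E = 2k|λ_enc|/r = 2(8.99×10^9)(9.148e-5)/(0.23) = 7.15×10^6 N/C.

E = 7.15e6 N/C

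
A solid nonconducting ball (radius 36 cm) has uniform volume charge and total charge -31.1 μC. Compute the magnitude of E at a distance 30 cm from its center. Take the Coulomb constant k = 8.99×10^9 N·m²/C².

Symmetry ⇒ E = E(r) r̂. Gaussian sphere of radius r = 30 cm (r < R).
Only the charge within r is enclosed: Q_enc = Q·(r/R)³ = (-31.1 μC)·(30 cm/36 cm)³ = -1.80e-5 C.
Applying ∮E·dA = Q_enc/ε₀ with Φ = E(4πr²):
E = k|Q_enc|/r² = (8.99×10^9)(1.80e-5)/(0.3)² = 1.80e6 N/C.

|E| ≈ 1.80×10^6 V/m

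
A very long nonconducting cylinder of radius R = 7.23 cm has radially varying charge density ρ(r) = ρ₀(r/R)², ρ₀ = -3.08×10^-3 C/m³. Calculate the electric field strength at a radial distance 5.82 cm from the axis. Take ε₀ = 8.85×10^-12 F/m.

Coaxial Gaussian cylinder, radius r = 5.82 cm, length L (r < R).
Integrating ρ over the cross-section to radius r: λ_enc = (2πρ₀/R²) ∫₀^r r'^3 dr' = 2πρ₀ r^4/(4·R²) = -1.062×10^-5 C/m.
Gauss's law: E·2πrL = λ_enc L/ε₀.
E = |λ_enc|/(2πε₀r) = (1.062×10^-5)/(2π·8.85×10^-12·0.0582) = 3.28e6 N/C.

|E| ≈ 3.28×10^6 N/C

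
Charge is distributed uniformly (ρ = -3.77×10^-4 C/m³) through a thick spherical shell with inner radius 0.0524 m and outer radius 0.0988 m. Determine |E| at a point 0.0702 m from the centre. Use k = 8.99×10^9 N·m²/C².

Use a concentric Gaussian sphere at r = 0.0702 m (within the shell material, 0.0524 m < r < 0.0988 m).
Enclosed charge is the volume from a to r: Q_enc = (4π/3)ρ(r³ − a³) = -3.191×10^-7 C.
Since E is radial and uniform over the Gaussian sphere, Φ = E·4πr² = Q_enc/ε₀.
E = k|Q_enc|/r² = (8.99×10^9)(3.191×10^-7)/(0.0702)² = 5.82×10^5 N/C.

E ≈ 5.82×10^5 N/C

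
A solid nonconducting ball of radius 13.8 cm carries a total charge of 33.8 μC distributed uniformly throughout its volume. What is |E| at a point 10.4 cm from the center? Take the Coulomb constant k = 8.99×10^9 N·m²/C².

Take a concentric spherical Gaussian surface of radius r = 10.4 cm (r < R).
Only the charge within r is enclosed: Q_enc = Q·(r/R)³ = (33.8 μC)·(10.4 cm/13.8 cm)³ = 1.447×10^-5 C.
Since E is radial and uniform over the Gaussian sphere, Φ = E·4πr² = Q_enc/ε₀.
E = k|Q_enc|/r² = (8.99×10^9)(1.447×10^-5)/(0.104)² = 1.20×10^7 N/C.

|E| = 1.20e7 V/m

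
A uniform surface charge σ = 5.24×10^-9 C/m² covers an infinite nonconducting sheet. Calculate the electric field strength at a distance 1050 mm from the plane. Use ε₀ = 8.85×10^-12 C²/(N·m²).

The symmetry is planar: E is normal to the sheet and the same magnitude on both sides. Take a pillbox straddling the sheet with end-cap area A.
Only the two end caps contribute flux: Φ = 2EA. With Q_enc = σA, Gauss's law gives E = |σ|/(2ε₀).
E = |σ|/(2ε₀) = (5.24e-9)/(2·8.85×10^-12) = 296 N/C.

296 N/C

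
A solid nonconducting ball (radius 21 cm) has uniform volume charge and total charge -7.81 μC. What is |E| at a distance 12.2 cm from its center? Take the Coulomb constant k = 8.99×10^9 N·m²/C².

Use a concentric Gaussian sphere at r = 12.2 cm (r < R).
Only the charge within r is enclosed: Q_enc = Q·(r/R)³ = (-7.81 μC)·(12.2 cm/21 cm)³ = -1.531×10^-6 C.
Applying ∮E·dA = Q_enc/ε₀ with Φ = E(4πr²):
E = k|Q_enc|/r² = (8.99×10^9)(1.531e-6)/(0.122)² = 9.25e5 N/C.

9.25×10^5 N/C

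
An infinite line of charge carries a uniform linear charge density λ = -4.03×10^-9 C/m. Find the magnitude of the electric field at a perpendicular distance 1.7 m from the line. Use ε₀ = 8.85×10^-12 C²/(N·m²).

|E| = 42.6 N/C

Choose a coaxial cylinder of radius r = 1.7 m (arbitrary length L) as the Gaussian surface.
Q_enc = λL, so λ_enc = -4.03e-9 C/m.
Since E is radial and uniform over the curved surface, Φ = E·2πrL = Q_enc/ε₀ = λ_enc L/ε₀.
E = |λ_enc|/(2πε₀r) = (4.03e-9)/(2π·8.85×10^-12·1.7) = 42.6 N/C.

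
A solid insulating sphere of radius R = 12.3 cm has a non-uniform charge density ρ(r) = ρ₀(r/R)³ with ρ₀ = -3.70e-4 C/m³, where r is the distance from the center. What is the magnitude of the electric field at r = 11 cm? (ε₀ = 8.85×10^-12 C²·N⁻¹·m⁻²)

Take a concentric spherical Gaussian surface of radius r = 11 cm (r < R).
Q_enc = ∫₀^r ρ(r')·4πr'² dr' = (4πρ₀/R³) ∫₀^r r'^5 dr' = 4πρ₀ r^6/(6·R³) = -7.377×10^-7 C.
By Gauss's law, ∮E·dA = E·4πr² = Q_enc/ε₀.
E = |Q_enc|/(4πε₀r²) = (7.377e-7)/(4π·8.85×10^-12·(0.11)²) = 5.48×10^5 N/C.

|E| = 5.48e5 N/C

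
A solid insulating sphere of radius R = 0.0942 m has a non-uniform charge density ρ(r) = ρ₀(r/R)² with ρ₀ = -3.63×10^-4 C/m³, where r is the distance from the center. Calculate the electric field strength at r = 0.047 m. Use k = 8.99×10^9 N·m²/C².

Use a concentric Gaussian sphere at r = 0.047 m (r < R).
Integrate the density: Q_enc = 4π ∫₀^r ρ₀(r'/R)^2 r'² dr' = 4πρ₀ r^5/(5·R²) = -2.358×10^-8 C.
Applying ∮E·dA = Q_enc/ε₀ with Φ = E(4πr²):
E = k|Q_enc|/r² = (8.99×10^9)(2.358×10^-8)/(0.047)² = 9.60×10^4 N/C.

|E| ≈ 9.60×10^4 V/m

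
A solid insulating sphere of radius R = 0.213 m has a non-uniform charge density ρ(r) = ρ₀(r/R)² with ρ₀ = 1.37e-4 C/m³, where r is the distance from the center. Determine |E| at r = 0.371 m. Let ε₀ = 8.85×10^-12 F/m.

Take a concentric spherical Gaussian surface of radius r = 0.371 m (r > R, all charge enclosed).
Q_enc = 4π ∫₀^R ρ₀(r'/R)^2 r'² dr' = 4πρ₀R³/5 = 3.327×10^-6 C.
Applying ∮E·dA = Q_enc/ε₀ with Φ = E(4πr²):
E = |Q_enc|/(4πε₀r²) = (3.327×10^-6)/(4π·8.85×10^-12·(0.371)²) = 2.17×10^5 N/C.

E ≈ 2.17×10^5 N/C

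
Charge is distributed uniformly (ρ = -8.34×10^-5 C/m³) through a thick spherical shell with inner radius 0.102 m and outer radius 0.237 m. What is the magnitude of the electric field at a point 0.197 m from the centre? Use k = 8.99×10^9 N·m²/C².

|E| ≈ 5.33×10^5 N/C

By spherical symmetry E is radial; choose a Gaussian sphere of radius r = 0.197 m (within the shell material, 0.102 m < r < 0.237 m).
Enclosed charge is the volume from a to r: Q_enc = (4π/3)ρ(r³ − a³) = -2.30×10^-6 C.
Applying ∮E·dA = Q_enc/ε₀ with Φ = E(4πr²):
E = k|Q_enc|/r² = (8.99×10^9)(2.30×10^-6)/(0.197)² = 5.33×10^5 N/C.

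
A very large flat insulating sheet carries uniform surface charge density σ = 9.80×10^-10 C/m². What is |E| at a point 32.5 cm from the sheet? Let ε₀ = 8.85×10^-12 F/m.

|E| = 55.4 N/C

The symmetry is planar: E is normal to the sheet and the same magnitude on both sides. Take a pillbox straddling the sheet with end-cap area A.
Only the two end caps contribute flux: Φ = 2EA. With Q_enc = σA, Gauss's law gives E = |σ|/(2ε₀).
E = |σ|/(2ε₀) = (9.80×10^-10)/(2·8.85×10^-12) = 55.4 N/C.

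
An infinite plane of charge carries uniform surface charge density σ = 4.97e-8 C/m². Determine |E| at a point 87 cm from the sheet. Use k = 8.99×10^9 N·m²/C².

E = 2.81×10^3 V/m

The symmetry is planar: E is normal to the sheet and the same magnitude on both sides. Take a pillbox straddling the sheet with end-cap area A.
Flux Φ = 2EA and Q_enc = σA, so 2EA = σA/ε₀ ⇒ E = |σ|/(2ε₀), independent of distance.
E = 2πk|σ| = 2π(8.99×10^9)(4.97×10^-8) = 2.81e3 N/C.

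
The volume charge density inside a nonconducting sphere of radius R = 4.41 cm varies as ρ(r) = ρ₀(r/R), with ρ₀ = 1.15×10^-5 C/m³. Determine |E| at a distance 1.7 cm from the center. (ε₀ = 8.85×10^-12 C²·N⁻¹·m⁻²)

Take a concentric spherical Gaussian surface of radius r = 1.7 cm (r < R).
Q_enc = ∫₀^r ρ(r')·4πr'² dr' = (4πρ₀/R) ∫₀^r r'^3 dr' = 4πρ₀ r^4/(4·R) = 6.842×10^-11 C.
Applying ∮E·dA = Q_enc/ε₀ with Φ = E(4πr²):
E = |Q_enc|/(4πε₀r²) = (6.842×10^-11)/(4π·8.85×10^-12·(0.017)²) = 2.13×10^3 N/C.

|E| = 2.13e3 N/C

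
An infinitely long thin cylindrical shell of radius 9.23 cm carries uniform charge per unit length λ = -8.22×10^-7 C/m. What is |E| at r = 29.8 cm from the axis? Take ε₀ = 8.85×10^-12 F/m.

Take a coaxial cylindrical Gaussian surface of radius r = 29.8 cm and length L (r > 9.23 cm).
The full line charge is enclosed: λ_enc = -8.22×10^-7 C/m.
Since E is radial and uniform over the curved surface, Φ = E·2πrL = Q_enc/ε₀ = λ_enc L/ε₀.
E = |λ_enc|/(2πε₀r) = (8.22×10^-7)/(2π·8.85×10^-12·0.298) = 4.96×10^4 N/C.

E ≈ 4.96×10^4 V/m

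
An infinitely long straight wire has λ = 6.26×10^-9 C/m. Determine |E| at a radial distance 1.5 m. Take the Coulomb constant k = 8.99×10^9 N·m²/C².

E = 75 N/C

Coaxial Gaussian cylinder, radius r = 1.5 m, length L.
Q_enc = λL, so λ_enc = 6.26×10^-9 C/m.
Since E is radial and uniform over the curved surface, Φ = E·2πrL = Q_enc/ε₀ = λ_enc L/ε₀.
E = 2k|λ_enc|/r = 2(8.99×10^9)(6.26×10^-9)/(1.5) = 75 N/C.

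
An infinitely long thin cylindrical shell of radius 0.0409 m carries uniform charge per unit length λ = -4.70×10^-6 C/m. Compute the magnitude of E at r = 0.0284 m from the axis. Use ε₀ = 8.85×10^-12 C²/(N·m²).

Choose a coaxial cylinder of radius r = 0.0284 m (arbitrary length L) as the Gaussian surface (r < 0.0409 m, inside the shell).
All the surface charge lies outside this cylinder: Q_enc = 0, hence E = 0.

E = 0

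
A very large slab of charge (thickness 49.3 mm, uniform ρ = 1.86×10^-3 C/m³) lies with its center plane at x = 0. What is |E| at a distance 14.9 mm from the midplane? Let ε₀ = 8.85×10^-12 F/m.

3.13e6 V/m

By symmetry E is perpendicular to the slab. A Gaussian pillbox from −14.9 mm to +14.9 mm (face area A) lies entirely within the slab.
Q_enc = ρ·(2x)·A and flux = 2EA, so 2EA = 2ρxA/ε₀ ⇒ E = |ρ|x/ε₀.
E = (1.86×10^-3)(0.0149)/(8.85×10^-12) = 3.13e6 N/C.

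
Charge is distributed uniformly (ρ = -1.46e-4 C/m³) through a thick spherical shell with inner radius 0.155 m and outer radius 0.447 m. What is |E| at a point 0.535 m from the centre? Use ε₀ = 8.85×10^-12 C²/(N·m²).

E ≈ 1.64×10^6 N/C

Use a concentric Gaussian sphere at r = 0.535 m (r > 0.447 m, enclosing the whole shell).
Q_enc = ρ·(4π/3)(b³ − a³) = (-1.46×10^-4)·(4π/3)·((0.447)³ − (0.155)³) = -5.234×10^-5 C.
By Gauss's law, ∮E·dA = E·4πr² = Q_enc/ε₀.
E = |Q_enc|/(4πε₀r²) = (5.234e-5)/(4π·8.85×10^-12·(0.535)²) = 1.64×10^6 N/C.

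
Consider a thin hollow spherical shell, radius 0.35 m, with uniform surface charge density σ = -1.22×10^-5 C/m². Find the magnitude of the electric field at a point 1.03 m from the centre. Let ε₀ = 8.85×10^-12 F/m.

By spherical symmetry E is radial; choose a Gaussian sphere of radius r = 1.03 m (r > 0.35 m).
The entire shell is enclosed: Q_enc = σ·4πR² = (-1.22×10^-5)·4π·(0.35)² = -1.878×10^-5 C.
Since E is radial and uniform over the Gaussian sphere, Φ = E·4πr² = Q_enc/ε₀.
E = |Q_enc|/(4πε₀r²) = (1.878e-5)/(4π·8.85×10^-12·(1.03)²) = 1.59×10^5 N/C.

E = 1.59×10^5 N/C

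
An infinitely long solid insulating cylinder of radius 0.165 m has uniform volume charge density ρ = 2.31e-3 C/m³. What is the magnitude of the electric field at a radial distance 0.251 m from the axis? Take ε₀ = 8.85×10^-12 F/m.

E = 1.42×10^7 N/C

Coaxial Gaussian cylinder, radius r = 0.251 m, length L (r > 0.165 m, full cross-section enclosed).
λ_enc = ρ·πR² = (2.31×10^-3)π(0.165)² = 1.976×10^-4 C/m.
Gauss's law: E·2πrL = λ_enc L/ε₀.
E = |λ_enc|/(2πε₀r) = (1.976×10^-4)/(2π·8.85×10^-12·0.251) = 1.42e7 N/C.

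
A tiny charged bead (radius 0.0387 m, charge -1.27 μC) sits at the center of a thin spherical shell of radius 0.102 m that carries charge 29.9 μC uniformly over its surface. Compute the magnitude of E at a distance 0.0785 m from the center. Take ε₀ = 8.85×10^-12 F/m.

Take a concentric spherical Gaussian surface of radius r = 0.0785 m (between the bodies, 0.0387 m < r < 0.102 m).
Only the inner charge is enclosed; the outer shell contributes nothing inside itself. Q_enc = -1.27 μC = -1.27×10^-6 C.
Since E is radial and uniform over the Gaussian sphere, Φ = E·4πr² = Q_enc/ε₀.
E = |Q_enc|/(4πε₀r²) = (1.27×10^-6)/(4π·8.85×10^-12·(0.0785)²) = 1.85×10^6 N/C.

|E| ≈ 1.85e6 N/C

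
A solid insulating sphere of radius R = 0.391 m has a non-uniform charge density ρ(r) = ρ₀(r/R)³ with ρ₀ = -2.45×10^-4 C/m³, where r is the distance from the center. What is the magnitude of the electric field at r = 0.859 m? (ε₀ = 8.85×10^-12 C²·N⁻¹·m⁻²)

By spherical symmetry E is radial; choose a Gaussian sphere of radius r = 0.859 m (r > R, all charge enclosed).
Q_enc = 4π ∫₀^R ρ₀(r'/R)^3 r'² dr' = 4πρ₀R³/6 = -3.067×10^-5 C.
By Gauss's law, ∮E·dA = E·4πr² = Q_enc/ε₀.
E = |Q_enc|/(4πε₀r²) = (3.067×10^-5)/(4π·8.85×10^-12·(0.859)²) = 3.74×10^5 N/C.

E ≈ 3.74×10^5 N/C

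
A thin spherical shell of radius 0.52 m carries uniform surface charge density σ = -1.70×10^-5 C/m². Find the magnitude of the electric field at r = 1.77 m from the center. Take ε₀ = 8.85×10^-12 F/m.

Symmetry ⇒ E = E(r) r̂. Gaussian sphere of radius r = 1.77 m (r > 0.52 m).
The entire shell is enclosed: Q_enc = σ·4πR² = (-1.70e-5)·4π·(0.52)² = -5.777×10^-5 C.
By Gauss's law, ∮E·dA = E·4πr² = Q_enc/ε₀.
E = |Q_enc|/(4πε₀r²) = (5.777×10^-5)/(4π·8.85×10^-12·(1.77)²) = 1.66×10^5 N/C.

E = 1.66×10^5 N/C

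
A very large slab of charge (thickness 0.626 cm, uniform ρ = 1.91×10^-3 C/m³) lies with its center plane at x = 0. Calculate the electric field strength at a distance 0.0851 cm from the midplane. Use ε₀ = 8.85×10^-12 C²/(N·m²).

By symmetry E is perpendicular to the slab. A Gaussian pillbox from −0.0851 cm to +0.0851 cm (face area A) lies entirely within the slab.
Q_enc = ρ·(2x)·A and flux = 2EA, so 2EA = 2ρxA/ε₀ ⇒ E = |ρ|x/ε₀.
E = (1.91×10^-3)(0.000851)/(8.85×10^-12) = 1.84×10^5 N/C.

1.84×10^5 N/C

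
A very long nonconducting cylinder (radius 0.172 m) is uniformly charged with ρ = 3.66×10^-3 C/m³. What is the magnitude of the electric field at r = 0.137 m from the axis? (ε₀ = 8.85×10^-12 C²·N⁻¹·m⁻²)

Take a coaxial cylindrical Gaussian surface of radius r = 0.137 m and length L (r < R).
Enclosed charge per unit length: λ_enc = ρ·πr² = (3.66×10^-3)π(0.137)² = 2.158e-4 C/m.
Since E is radial and uniform over the curved surface, Φ = E·2πrL = Q_enc/ε₀ = λ_enc L/ε₀.
E = |λ_enc|/(2πε₀r) = (2.158×10^-4)/(2π·8.85×10^-12·0.137) = 2.83×10^7 N/C.

2.83×10^7 N/C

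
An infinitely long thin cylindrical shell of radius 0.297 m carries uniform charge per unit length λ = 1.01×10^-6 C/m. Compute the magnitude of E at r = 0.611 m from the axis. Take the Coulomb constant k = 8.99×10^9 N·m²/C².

Take a coaxial cylindrical Gaussian surface of radius r = 0.611 m and length L (r > 0.297 m).
The full line charge is enclosed: λ_enc = 1.01e-6 C/m.
Since E is radial and uniform over the curved surface, Φ = E·2πrL = Q_enc/ε₀ = λ_enc L/ε₀.
E = 2k|λ_enc|/r = 2(8.99×10^9)(1.01×10^-6)/(0.611) = 2.97×10^4 N/C.

E ≈ 2.97e4 N/C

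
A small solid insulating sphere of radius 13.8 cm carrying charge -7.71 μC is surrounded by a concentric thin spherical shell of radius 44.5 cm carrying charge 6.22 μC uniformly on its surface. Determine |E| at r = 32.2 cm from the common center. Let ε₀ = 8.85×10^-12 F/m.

6.69e5 V/m

By spherical symmetry E is radial; choose a Gaussian sphere of radius r = 32.2 cm (between the bodies, 13.8 cm < r < 44.5 cm).
The shell at 44.5 cm lies outside the Gaussian surface, so Q_enc = -7.71 μC = -7.71×10^-6 C.
Applying ∮E·dA = Q_enc/ε₀ with Φ = E(4πr²):
E = |Q_enc|/(4πε₀r²) = (7.71×10^-6)/(4π·8.85×10^-12·(0.322)²) = 6.69e5 N/C.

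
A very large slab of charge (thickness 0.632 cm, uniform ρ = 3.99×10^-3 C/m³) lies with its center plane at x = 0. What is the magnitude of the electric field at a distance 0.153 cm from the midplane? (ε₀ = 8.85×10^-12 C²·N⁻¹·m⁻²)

|E| = 6.90e5 N/C

By symmetry E is perpendicular to the slab. A Gaussian pillbox from −0.153 cm to +0.153 cm (face area A) lies entirely within the slab.
Q_enc = ρ·(2x)·A and flux = 2EA, so 2EA = 2ρxA/ε₀ ⇒ E = |ρ|x/ε₀.
E = (3.99e-3)(0.00153)/(8.85×10^-12) = 6.90×10^5 N/C.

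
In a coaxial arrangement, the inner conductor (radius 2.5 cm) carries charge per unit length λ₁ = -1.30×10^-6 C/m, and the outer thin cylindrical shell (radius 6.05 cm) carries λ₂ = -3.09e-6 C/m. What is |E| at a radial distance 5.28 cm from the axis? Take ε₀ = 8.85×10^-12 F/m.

Take a coaxial cylindrical Gaussian surface of radius r = 5.28 cm and length L (between the conductors, 2.5 cm < r < 6.05 cm).
Only the inner wire is enclosed; the outer shell contributes nothing inside itself. λ_enc = λ₁ = -1.30×10^-6 C/m.
Since E is radial and uniform over the curved surface, Φ = E·2πrL = Q_enc/ε₀ = λ_enc L/ε₀.
E = |λ_enc|/(2πε₀r) = (1.30×10^-6)/(2π·8.85×10^-12·0.0528) = 4.43×10^5 N/C.

|E| ≈ 4.43e5 N/C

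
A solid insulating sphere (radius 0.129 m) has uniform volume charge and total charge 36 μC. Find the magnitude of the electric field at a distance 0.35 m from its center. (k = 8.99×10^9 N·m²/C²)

Symmetry ⇒ E = E(r) r̂. Gaussian sphere of radius r = 0.35 m (r > R, so the entire charge is enclosed).
Q_enc = 36 μC = 3.60×10^-5 C.
Gauss's law: E·4πr² = Q_enc/ε₀.
E = k|Q_enc|/r² = (8.99×10^9)(3.60e-5)/(0.35)² = 2.64×10^6 N/C.

2.64e6 V/m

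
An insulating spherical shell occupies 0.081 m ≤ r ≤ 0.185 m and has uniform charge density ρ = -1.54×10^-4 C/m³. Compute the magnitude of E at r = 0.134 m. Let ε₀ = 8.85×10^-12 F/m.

By spherical symmetry E is radial; choose a Gaussian sphere of radius r = 0.134 m (within the shell material, 0.081 m < r < 0.185 m).
Enclosed charge is the volume from a to r: Q_enc = (4π/3)ρ(r³ − a³) = -1.209×10^-6 C.
Applying ∮E·dA = Q_enc/ε₀ with Φ = E(4πr²):
E = |Q_enc|/(4πε₀r²) = (1.209×10^-6)/(4π·8.85×10^-12·(0.134)²) = 6.06×10^5 N/C.

|E| ≈ 6.06×10^5 V/m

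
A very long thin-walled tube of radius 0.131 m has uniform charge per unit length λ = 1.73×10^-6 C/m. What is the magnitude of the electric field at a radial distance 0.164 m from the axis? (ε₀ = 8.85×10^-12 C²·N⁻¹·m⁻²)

By cylindrical symmetry E is radial; use a coaxial Gaussian cylinder of radius 0.164 m and length L (r > 0.131 m).
The full line charge is enclosed: λ_enc = 1.73×10^-6 C/m.
By Gauss's law (flux through the curved wall only), E·2πrL = λ_enc L/ε₀.
E = |λ_enc|/(2πε₀r) = (1.73×10^-6)/(2π·8.85×10^-12·0.164) = 1.90×10^5 N/C.

|E| ≈ 1.90×10^5 N/C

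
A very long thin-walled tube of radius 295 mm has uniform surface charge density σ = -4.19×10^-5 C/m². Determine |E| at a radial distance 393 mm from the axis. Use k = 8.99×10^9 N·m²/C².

Choose a coaxial cylinder of radius r = 393 mm (arbitrary length L) as the Gaussian surface (r > 295 mm).
The whole shell is enclosed: λ_enc = σ·2πR = (-4.19×10^-5)·2π·(0.295) = -7.766×10^-5 C/m.
Since E is radial and uniform over the curved surface, Φ = E·2πrL = Q_enc/ε₀ = λ_enc L/ε₀.
E = 2k|λ_enc|/r = 2(8.99×10^9)(7.766×10^-5)/(0.393) = 3.55e6 N/C.

E ≈ 3.55×10^6 N/C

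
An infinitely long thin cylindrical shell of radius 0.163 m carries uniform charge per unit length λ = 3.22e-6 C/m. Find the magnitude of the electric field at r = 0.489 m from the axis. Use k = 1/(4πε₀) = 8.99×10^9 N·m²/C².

Take a coaxial cylindrical Gaussian surface of radius r = 0.489 m and length L (r > 0.163 m).
The full line charge is enclosed: λ_enc = 3.22e-6 C/m.
Gauss's law: E·2πrL = λ_enc L/ε₀.
E = 2k|λ_enc|/r = 2(8.99×10^9)(3.22e-6)/(0.489) = 1.18×10^5 N/C.

1.18×10^5 N/C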